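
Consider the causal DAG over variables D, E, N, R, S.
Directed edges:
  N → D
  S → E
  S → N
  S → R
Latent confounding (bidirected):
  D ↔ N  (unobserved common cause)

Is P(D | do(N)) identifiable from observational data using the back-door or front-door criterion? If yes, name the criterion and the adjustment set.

desc(N)\{N}={D}; candidates ⊆ {E,R,S}.
N↔D: latent back-door arc(s) into N.
size 0: {}; under {} N still reaches {D,E,R,S} ∋ D.
size 1: {E}, {R}, {S}; under {E} N still reaches {D,R,S} ∋ D.
size 2: {E,R}, {E,S}, {R,S}; under {E,R} N still reaches {D,S} ∋ D.
N↔D cannot be blocked by any observed set — no back-door set.
No mediator lies on a directed N→…→D path.
Neither criterion identifies P(D|do(N)) in this graph.

P(D|do(N)): not identifiable (no BD/FD set).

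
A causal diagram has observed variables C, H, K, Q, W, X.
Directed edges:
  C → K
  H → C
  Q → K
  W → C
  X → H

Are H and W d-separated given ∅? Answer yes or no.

Bayes-Ball from H | ∅ reaches {C,K,X}.
W ∉ reach(H|∅) ⇒ H ⊥ W | ∅.

Yes — H ⊥ W | ∅.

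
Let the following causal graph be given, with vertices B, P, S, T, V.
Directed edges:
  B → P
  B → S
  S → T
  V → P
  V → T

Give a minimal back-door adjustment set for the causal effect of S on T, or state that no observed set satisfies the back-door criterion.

desc(S)\{S}={T}; candidates ⊆ {B,P,V}.
∅: S⊥T given ∅ in G with S→· removed — back-door holds.

S→T: minimal back-door set ∅.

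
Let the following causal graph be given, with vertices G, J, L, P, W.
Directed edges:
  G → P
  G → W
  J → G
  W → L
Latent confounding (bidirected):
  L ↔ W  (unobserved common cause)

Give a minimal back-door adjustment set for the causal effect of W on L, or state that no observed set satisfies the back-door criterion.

W→L: no observed back-door set.

desc(W)\{W}={L}; candidates ⊆ {G,J,P}.
W↔L: latent back-door arc(s) into W.
size 0: {}; under {} W still reaches {G,J,L,P} ∋ L.
size 1: {G}, {J}, {P}; under {G} W still reaches {L} ∋ L.
size 2: {G,J}, {G,P}, {J,P}; under {G,J} W still reaches {L} ∋ L.
W↔L cannot be blocked by any observed set — no back-door set.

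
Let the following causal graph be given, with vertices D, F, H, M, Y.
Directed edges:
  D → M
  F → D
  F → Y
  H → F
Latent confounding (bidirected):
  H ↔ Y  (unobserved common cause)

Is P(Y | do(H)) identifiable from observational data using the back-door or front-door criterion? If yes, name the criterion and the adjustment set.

P(Y|do(H)): frontdoor, adjust for {F}.

desc(H)\{H}={D,F,M,Y}; candidates ⊆ {—}.
H↔Y: latent back-door arc(s) into H.
size 0: {}; under {} H still reaches {Y} ∋ Y.
H↔Y cannot be blocked by any observed set — no back-door set.
{F}: (i) intercepts every directed H→Y path; (ii) no back-door H→{F}; (iii) {H} blocks every back-door {F}→Y. Front-door holds.
P(Y|do(H)) = Σ_{F} P(F|H) Σ_{H'} P(Y|F,H')P(H').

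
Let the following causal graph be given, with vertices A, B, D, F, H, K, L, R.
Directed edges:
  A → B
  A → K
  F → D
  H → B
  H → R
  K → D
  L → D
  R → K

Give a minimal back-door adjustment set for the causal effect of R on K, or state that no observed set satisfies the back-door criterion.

R→K: minimal back-door set ∅.

desc(R)\{R}={D,K}; candidates ⊆ {A,B,F,H,L}.
∅: R⊥K given ∅ in G with R→· removed — back-door holds.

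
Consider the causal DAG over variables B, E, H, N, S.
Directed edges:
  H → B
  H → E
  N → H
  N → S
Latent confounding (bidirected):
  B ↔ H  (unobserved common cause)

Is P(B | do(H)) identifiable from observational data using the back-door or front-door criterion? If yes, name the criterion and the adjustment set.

desc(H)\{H}={B,E}; candidates ⊆ {N,S}.
H↔B: latent back-door arc(s) into H.
size 0: {}; under {} H still reaches {B,N,S} ∋ B.
size 1: {N}, {S}; under {N} H still reaches {B} ∋ B.
size 2: {N,S}; under {N,S} H still reaches {B} ∋ B.
H↔B cannot be blocked by any observed set — no back-door set.
No mediator lies on a directed H→…→B path.
Neither criterion identifies P(B|do(H)) in this graph.

P(B|do(H)): not identifiable (no BD/FD set).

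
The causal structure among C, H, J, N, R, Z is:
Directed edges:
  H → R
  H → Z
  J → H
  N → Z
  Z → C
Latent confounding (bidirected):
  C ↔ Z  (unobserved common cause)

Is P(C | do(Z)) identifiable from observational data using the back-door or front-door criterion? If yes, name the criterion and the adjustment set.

desc(Z)\{Z}={C}; candidates ⊆ {H,J,N,R}.
Z↔C: latent back-door arc(s) into Z.
size 0: {}; under {} Z still reaches {C,H,J,N,R} ∋ C.
size 1: {H}, {J}, {N} …(+1); under {H} Z still reaches {C,N} ∋ C.
size 2: {H,J}, {H,N}, {H,R} …(+3); under {H,J} Z still reaches {C,N} ∋ C.
Z↔C cannot be blocked by any observed set — no back-door set.
No mediator lies on a directed Z→…→C path.
Neither criterion identifies P(C|do(Z)) in this graph.

P(C|do(Z)): not identifiable (no BD/FD set).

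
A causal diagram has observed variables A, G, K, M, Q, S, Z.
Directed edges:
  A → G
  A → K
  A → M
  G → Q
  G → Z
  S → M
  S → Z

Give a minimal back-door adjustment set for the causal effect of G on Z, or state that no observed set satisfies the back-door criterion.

desc(G)\{G}={Q,Z}; candidates ⊆ {A,K,M,S}.
∅: G⊥Z given ∅ in G with G→· removed — back-door holds.

G→Z: minimal back-door set ∅.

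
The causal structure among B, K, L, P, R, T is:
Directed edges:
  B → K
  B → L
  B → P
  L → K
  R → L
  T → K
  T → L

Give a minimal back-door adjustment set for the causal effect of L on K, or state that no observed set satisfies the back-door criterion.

desc(L)\{L}={K}; candidates ⊆ {B,P,R,T}.
size 0: {}; under {} L still reaches {B,K,P,R,T} ∋ K.
size 1: {B}, {P}, {R} …(+1); under {B} L still reaches {K,R,T} ∋ K.
{B,T}: L⊥K given {B,T} in G with L→· removed — back-door holds.

L→K: minimal back-door set {B, T}.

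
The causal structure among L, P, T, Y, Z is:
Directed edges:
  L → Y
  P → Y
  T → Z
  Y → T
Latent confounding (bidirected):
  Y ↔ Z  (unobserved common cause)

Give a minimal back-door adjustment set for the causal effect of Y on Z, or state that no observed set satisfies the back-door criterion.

Y→Z: no observed back-door set.

desc(Y)\{Y}={T,Z}; candidates ⊆ {L,P}.
Y↔Z: latent back-door arc(s) into Y.
size 0: {}; under {} Y still reaches {L,P,Z} ∋ Z.
size 1: {L}, {P}; under {L} Y still reaches {P,Z} ∋ Z.
size 2: {L,P}; under {L,P} Y still reaches {Z} ∋ Z.
Y↔Z cannot be blocked by any observed set — no back-door set.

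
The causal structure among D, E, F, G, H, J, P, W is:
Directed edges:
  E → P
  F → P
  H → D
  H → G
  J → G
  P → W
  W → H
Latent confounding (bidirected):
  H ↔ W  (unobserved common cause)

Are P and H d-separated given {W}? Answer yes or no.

No — P and H are d-connected given {W}.

Bayes-Ball from P | {W} reaches {D,E,F,G,H}.
H ∈ reach(P|{W}) ⇒ P ⊥̸ H | {W}.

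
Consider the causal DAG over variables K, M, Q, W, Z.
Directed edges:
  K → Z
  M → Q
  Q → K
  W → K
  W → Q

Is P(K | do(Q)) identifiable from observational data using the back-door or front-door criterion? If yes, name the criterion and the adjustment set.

P(K|do(Q)): backdoor, adjust for {W}.

desc(Q)\{Q}={K,Z}; candidates ⊆ {M,W}.
size 0: {}; under {} Q still reaches {K,M,W,Z} ∋ K.
{W}: Q⊥K given {W} in G with Q→· removed — back-door holds.
P(K|do(Q)) = Σ_{W} P(K|Q,W)·P(W).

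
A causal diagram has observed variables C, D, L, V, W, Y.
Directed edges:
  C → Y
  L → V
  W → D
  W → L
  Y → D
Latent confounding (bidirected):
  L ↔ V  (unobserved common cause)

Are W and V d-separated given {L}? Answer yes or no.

Bayes-Ball from W | {L} reaches {D,V}.
V ∈ reach(W|{L}) ⇒ W ⊥̸ V | {L}.

No — W and V are d-connected given {L}.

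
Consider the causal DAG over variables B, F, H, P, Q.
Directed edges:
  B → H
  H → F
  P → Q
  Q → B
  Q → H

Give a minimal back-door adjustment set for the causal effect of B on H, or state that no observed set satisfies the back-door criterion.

desc(B)\{B}={F,H}; candidates ⊆ {P,Q}.
size 0: {}; under {} B still reaches {F,H,P,Q} ∋ H.
{Q}: B⊥H given {Q} in G with B→· removed — back-door holds.

B→H: minimal back-door set {Q}.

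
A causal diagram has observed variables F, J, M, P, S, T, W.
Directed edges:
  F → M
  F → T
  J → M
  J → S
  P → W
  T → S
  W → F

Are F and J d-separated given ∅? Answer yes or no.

Yes — F ⊥ J | ∅.

Bayes-Ball from F | ∅ reaches {M,P,S,T,W}.
J ∉ reach(F|∅) ⇒ F ⊥ J | ∅.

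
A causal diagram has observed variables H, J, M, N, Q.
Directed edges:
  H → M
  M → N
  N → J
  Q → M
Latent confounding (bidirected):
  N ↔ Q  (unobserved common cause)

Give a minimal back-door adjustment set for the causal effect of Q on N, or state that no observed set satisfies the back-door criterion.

desc(Q)\{Q}={J,M,N}; candidates ⊆ {H}.
Q↔N: latent back-door arc(s) into Q.
size 0: {}; under {} Q still reaches {J,N} ∋ N.
size 1: {H}; under {H} Q still reaches {J,N} ∋ N.
Q↔N cannot be blocked by any observed set — no back-door set.

Q→N: no observed back-door set.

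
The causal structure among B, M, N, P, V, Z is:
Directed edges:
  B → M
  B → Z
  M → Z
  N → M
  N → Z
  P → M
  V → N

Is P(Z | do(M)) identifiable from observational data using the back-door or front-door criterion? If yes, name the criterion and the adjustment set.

P(Z|do(M)): backdoor, adjust for {B, N}.

desc(M)\{M}={Z}; candidates ⊆ {B,N,P,V}.
size 0: {}; under {} M still reaches {B,N,P,V,Z} ∋ Z.
size 1: {B}, {N}, {P} …(+1); under {B} M still reaches {N,P,V,Z} ∋ Z.
{B,N}: M⊥Z given {B,N} in G with M→· removed — back-door holds.
P(Z|do(M)) = Σ_{B,N} P(Z|M,B,N)·P(B,N).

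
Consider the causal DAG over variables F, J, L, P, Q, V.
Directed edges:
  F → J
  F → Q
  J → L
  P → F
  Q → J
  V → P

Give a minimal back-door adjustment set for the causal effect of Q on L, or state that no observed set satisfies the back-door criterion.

desc(Q)\{Q}={J,L}; candidates ⊆ {F,P,V}.
size 0: {}; under {} Q still reaches {F,J,L,P,V} ∋ L.
{F}: Q⊥L given {F} in G with Q→· removed — back-door holds.

Q→L: minimal back-door set {F}.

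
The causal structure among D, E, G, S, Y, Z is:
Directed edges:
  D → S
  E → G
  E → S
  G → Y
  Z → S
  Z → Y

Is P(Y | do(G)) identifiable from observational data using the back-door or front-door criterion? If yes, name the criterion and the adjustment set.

P(Y|do(G)): backdoor, adjust for ∅.

desc(G)\{G}={Y}; candidates ⊆ {D,E,S,Z}.
∅: G⊥Y given ∅ in G with G→· removed — back-door holds.
P(Y|do(G)) = P(Y|G) — no adjustment needed.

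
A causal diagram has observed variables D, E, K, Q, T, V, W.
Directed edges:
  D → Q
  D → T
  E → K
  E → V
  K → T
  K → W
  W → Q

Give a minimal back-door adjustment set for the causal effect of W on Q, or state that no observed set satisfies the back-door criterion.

desc(W)\{W}={Q}; candidates ⊆ {D,E,K,T,V}.
∅: W⊥Q given ∅ in G with W→· removed — back-door holds.

W→Q: minimal back-door set ∅.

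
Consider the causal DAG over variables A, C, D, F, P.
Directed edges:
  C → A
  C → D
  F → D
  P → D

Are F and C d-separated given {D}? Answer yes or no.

No — F and C are d-connected given {D}.

Bayes-Ball from F | {D} reaches {A,C,P}.
C ∈ reach(F|{D}) ⇒ F ⊥̸ C | {D}.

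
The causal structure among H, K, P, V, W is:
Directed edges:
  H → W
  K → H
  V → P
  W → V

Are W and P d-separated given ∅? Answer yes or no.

No — W and P are d-connected given ∅.

Bayes-Ball from W | ∅ reaches {H,K,P,V}.
P ∈ reach(W|∅) ⇒ W ⊥̸ P | ∅.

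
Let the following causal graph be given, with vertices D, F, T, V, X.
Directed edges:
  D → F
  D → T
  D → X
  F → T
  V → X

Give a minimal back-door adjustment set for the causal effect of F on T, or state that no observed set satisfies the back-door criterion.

desc(F)\{F}={T}; candidates ⊆ {D,V,X}.
size 0: {}; under {} F still reaches {D,T,X} ∋ T.
{D}: F⊥T given {D} in G with F→· removed — back-door holds.

F→T: minimal back-door set {D}.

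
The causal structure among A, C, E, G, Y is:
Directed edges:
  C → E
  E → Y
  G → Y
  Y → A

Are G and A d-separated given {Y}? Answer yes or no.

Bayes-Ball from G | {Y} reaches {C,E}.
A ∉ reach(G|{Y}) ⇒ G ⊥ A | {Y}.

Yes — G ⊥ A | {Y}.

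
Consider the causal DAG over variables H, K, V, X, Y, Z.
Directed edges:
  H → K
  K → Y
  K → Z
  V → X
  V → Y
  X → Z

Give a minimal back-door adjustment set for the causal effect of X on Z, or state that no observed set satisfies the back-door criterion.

desc(X)\{X}={Z}; candidates ⊆ {H,K,V,Y}.
∅: X⊥Z given ∅ in G with X→· removed — back-door holds.

X→Z: minimal back-door set ∅.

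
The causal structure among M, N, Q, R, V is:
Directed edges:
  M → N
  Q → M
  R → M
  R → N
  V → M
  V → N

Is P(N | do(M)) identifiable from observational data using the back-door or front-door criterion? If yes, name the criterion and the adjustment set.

P(N|do(M)): backdoor, adjust for {R, V}.

desc(M)\{M}={N}; candidates ⊆ {Q,R,V}.
size 0: {}; under {} M still reaches {N,Q,R,V} ∋ N.
size 1: {Q}, {R}, {V}; under {Q} M still reaches {N,R,V} ∋ N.
{R,V}: M⊥N given {R,V} in G with M→· removed — back-door holds.
P(N|do(M)) = Σ_{R,V} P(N|M,R,V)·P(R,V).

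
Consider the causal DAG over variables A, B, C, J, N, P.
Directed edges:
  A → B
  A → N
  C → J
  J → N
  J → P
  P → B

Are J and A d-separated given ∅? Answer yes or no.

Yes — J ⊥ A | ∅.

Bayes-Ball from J | ∅ reaches {B,C,N,P}.
A ∉ reach(J|∅) ⇒ J ⊥ A | ∅.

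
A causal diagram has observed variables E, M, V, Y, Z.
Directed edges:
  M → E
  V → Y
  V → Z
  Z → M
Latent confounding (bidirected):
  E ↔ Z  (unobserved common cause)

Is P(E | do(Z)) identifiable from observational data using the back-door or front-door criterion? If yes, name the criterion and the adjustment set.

P(E|do(Z)): frontdoor, adjust for {M}.

desc(Z)\{Z}={E,M}; candidates ⊆ {V,Y}.
Z↔E: latent back-door arc(s) into Z.
size 0: {}; under {} Z still reaches {E,V,Y} ∋ E.
size 1: {V}, {Y}; under {V} Z still reaches {E} ∋ E.
size 2: {V,Y}; under {V,Y} Z still reaches {E} ∋ E.
Z↔E cannot be blocked by any observed set — no back-door set.
{M}: (i) intercepts every directed Z→E path; (ii) no back-door Z→{M}; (iii) {Z} blocks every back-door {M}→E. Front-door holds.
P(E|do(Z)) = Σ_{M} P(M|Z) Σ_{Z'} P(E|M,Z')P(Z').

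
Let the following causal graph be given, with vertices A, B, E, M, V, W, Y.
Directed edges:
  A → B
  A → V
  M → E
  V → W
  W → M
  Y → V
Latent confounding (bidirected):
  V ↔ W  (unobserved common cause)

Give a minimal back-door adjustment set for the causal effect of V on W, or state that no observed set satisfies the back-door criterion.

desc(V)\{V}={E,M,W}; candidates ⊆ {A,B,Y}.
V↔W: latent back-door arc(s) into V.
size 0: {}; under {} V still reaches {A,B,E,M,W,Y} ∋ W.
size 1: {A}, {B}, {Y}; under {A} V still reaches {E,M,W,Y} ∋ W.
size 2: {A,B}, {A,Y}, {B,Y}; under {A,B} V still reaches {E,M,W,Y} ∋ W.
V↔W cannot be blocked by any observed set — no back-door set.

V→W: no observed back-door set.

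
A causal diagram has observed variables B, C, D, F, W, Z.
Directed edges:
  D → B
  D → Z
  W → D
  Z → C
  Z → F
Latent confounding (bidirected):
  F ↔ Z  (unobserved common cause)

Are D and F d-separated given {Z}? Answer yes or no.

No — D and F are d-connected given {Z}.

Bayes-Ball from D | {Z} reaches {B,F,W}.
F ∈ reach(D|{Z}) ⇒ D ⊥̸ F | {Z}.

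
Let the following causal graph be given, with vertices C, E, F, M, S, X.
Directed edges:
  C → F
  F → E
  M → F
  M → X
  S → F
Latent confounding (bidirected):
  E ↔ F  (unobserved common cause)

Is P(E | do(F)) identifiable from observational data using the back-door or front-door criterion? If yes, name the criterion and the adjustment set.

desc(F)\{F}={E}; candidates ⊆ {C,M,S,X}.
F↔E: latent back-door arc(s) into F.
size 0: {}; under {} F still reaches {C,E,M,S,X} ∋ E.
size 1: {C}, {M}, {S} …(+1); under {C} F still reaches {E,M,S,X} ∋ E.
size 2: {C,M}, {C,S}, {C,X} …(+3); under {C,M} F still reaches {E,S} ∋ E.
F↔E cannot be blocked by any observed set — no back-door set.
No mediator lies on a directed F→…→E path.
Neither criterion identifies P(E|do(F)) in this graph.

P(E|do(F)): not identifiable (no BD/FD set).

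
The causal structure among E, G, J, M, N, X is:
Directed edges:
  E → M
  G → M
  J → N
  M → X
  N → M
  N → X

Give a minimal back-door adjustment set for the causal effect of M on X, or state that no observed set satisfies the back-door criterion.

M→X: minimal back-door set {N}.

desc(M)\{M}={X}; candidates ⊆ {E,G,J,N}.
size 0: {}; under {} M still reaches {E,G,J,N,X} ∋ X.
{N}: M⊥X given {N} in G with M→· removed — back-door holds.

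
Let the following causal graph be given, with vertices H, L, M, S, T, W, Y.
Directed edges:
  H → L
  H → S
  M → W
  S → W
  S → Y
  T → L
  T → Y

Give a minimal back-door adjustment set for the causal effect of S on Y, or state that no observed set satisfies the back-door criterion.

desc(S)\{S}={W,Y}; candidates ⊆ {H,L,M,T}.
∅: S⊥Y given ∅ in G with S→· removed — back-door holds.

S→Y: minimal back-door set ∅.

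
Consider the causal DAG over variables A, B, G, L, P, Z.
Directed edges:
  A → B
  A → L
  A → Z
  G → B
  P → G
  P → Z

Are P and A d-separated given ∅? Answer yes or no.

Yes — P ⊥ A | ∅.

Bayes-Ball from P | ∅ reaches {B,G,Z}.
A ∉ reach(P|∅) ⇒ P ⊥ A | ∅.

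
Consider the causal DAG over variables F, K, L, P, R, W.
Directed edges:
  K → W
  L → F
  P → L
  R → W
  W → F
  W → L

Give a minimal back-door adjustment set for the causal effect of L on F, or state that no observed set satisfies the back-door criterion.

desc(L)\{L}={F}; candidates ⊆ {K,P,R,W}.
size 0: {}; under {} L still reaches {F,K,P,R,W} ∋ F.
{W}: L⊥F given {W} in G with L→· removed — back-door holds.

L→F: minimal back-door set {W}.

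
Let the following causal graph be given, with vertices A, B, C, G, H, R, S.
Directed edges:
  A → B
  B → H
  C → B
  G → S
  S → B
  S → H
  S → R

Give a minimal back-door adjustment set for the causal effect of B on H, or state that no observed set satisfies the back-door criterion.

B→H: minimal back-door set {S}.

desc(B)\{B}={H}; candidates ⊆ {A,C,G,R,S}.
size 0: {}; under {} B still reaches {A,C,G,H,R,S} ∋ H.
{S}: B⊥H given {S} in G with B→· removed — back-door holds.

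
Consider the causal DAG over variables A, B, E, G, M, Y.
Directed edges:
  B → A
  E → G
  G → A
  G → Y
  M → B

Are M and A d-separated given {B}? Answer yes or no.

Bayes-Ball from M | {B} reaches ∅.
A ∉ reach(M|{B}) ⇒ M ⊥ A | {B}.

Yes — M ⊥ A | {B}.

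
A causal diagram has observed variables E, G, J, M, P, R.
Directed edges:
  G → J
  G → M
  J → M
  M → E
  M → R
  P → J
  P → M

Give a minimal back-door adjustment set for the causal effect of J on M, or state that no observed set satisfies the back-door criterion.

J→M: minimal back-door set {G, P}.

desc(J)\{J}={E,M,R}; candidates ⊆ {G,P}.
size 0: {}; under {} J still reaches {E,G,M,P,R} ∋ M.
size 1: {G}, {P}; under {G} J still reaches {E,M,P,R} ∋ M.
{G,P}: J⊥M given {G,P} in G with J→· removed — back-door holds.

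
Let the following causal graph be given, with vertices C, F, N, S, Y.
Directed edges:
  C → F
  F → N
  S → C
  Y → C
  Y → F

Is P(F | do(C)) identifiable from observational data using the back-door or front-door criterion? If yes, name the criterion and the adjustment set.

desc(C)\{C}={F,N}; candidates ⊆ {S,Y}.
size 0: {}; under {} C still reaches {F,N,S,Y} ∋ F.
{Y}: C⊥F given {Y} in G with C→· removed — back-door holds.
P(F|do(C)) = Σ_{Y} P(F|C,Y)·P(Y).

P(F|do(C)): backdoor, adjust for {Y}.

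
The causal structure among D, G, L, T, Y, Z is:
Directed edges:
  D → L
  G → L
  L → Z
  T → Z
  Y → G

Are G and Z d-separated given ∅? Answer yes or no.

Bayes-Ball from G | ∅ reaches {L,Y,Z}.
Z ∈ reach(G|∅) ⇒ G ⊥̸ Z | ∅.

No — G and Z are d-connected given ∅.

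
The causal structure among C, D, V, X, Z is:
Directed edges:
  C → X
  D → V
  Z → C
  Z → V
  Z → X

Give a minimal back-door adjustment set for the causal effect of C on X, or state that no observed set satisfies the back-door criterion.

desc(C)\{C}={X}; candidates ⊆ {D,V,Z}.
size 0: {}; under {} C still reaches {V,X,Z} ∋ X.
{Z}: C⊥X given {Z} in G with C→· removed — back-door holds.

C→X: minimal back-door set {Z}.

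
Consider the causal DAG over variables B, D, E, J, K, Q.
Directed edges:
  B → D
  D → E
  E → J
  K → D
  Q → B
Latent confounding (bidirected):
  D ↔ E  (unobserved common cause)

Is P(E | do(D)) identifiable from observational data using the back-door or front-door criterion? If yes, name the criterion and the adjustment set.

desc(D)\{D}={E,J}; candidates ⊆ {B,K,Q}.
D↔E: latent back-door arc(s) into D.
size 0: {}; under {} D still reaches {B,E,J,K,Q} ∋ E.
size 1: {B}, {K}, {Q}; under {B} D still reaches {E,J,K} ∋ E.
size 2: {B,K}, {B,Q}, {K,Q}; under {B,K} D still reaches {E,J} ∋ E.
D↔E cannot be blocked by any observed set — no back-door set.
No mediator lies on a directed D→…→E path.
Neither criterion identifies P(E|do(D)) in this graph.

P(E|do(D)): not identifiable (no BD/FD set).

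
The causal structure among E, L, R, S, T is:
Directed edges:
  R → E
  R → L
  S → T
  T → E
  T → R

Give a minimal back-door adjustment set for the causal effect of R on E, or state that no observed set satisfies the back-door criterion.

desc(R)\{R}={E,L}; candidates ⊆ {S,T}.
size 0: {}; under {} R still reaches {E,S,T} ∋ E.
{T}: R⊥E given {T} in G with R→· removed — back-door holds.

R→E: minimal back-door set {T}.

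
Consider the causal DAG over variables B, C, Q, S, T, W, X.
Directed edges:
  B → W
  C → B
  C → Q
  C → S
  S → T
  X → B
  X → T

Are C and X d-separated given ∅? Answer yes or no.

Bayes-Ball from C | ∅ reaches {B,Q,S,T,W}.
X ∉ reach(C|∅) ⇒ C ⊥ X | ∅.

Yes — C ⊥ X | ∅.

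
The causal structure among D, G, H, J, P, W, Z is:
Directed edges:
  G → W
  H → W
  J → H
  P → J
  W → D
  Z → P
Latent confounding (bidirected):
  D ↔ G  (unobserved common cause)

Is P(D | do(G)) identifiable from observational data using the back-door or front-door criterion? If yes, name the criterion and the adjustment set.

P(D|do(G)): frontdoor, adjust for {W}.

desc(G)\{G}={D,W}; candidates ⊆ {H,J,P,Z}.
G↔D: latent back-door arc(s) into G.
size 0: {}; under {} G still reaches {D} ∋ D.
size 1: {H}, {J}, {P} …(+1); under {H} G still reaches {D} ∋ D.
size 2: {H,J}, {H,P}, {H,Z} …(+3); under {H,J} G still reaches {D} ∋ D.
G↔D cannot be blocked by any observed set — no back-door set.
{W}: (i) intercepts every directed G→D path; (ii) no back-door G→{W}; (iii) {G} blocks every back-door {W}→D. Front-door holds.
P(D|do(G)) = Σ_{W} P(W|G) Σ_{G'} P(D|W,G')P(G').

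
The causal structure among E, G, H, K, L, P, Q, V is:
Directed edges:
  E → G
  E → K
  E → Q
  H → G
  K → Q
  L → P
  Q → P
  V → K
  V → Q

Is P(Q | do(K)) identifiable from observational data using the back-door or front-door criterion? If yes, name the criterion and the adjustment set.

desc(K)\{K}={P,Q}; candidates ⊆ {E,G,H,L,V}.
size 0: {}; under {} K still reaches {E,G,P,Q,V} ∋ Q.
size 1: {E}, {G}, {H} …(+2); under {E} K still reaches {P,Q,V} ∋ Q.
{E,V}: K⊥Q given {E,V} in G with K→· removed — back-door holds.
P(Q|do(K)) = Σ_{E,V} P(Q|K,E,V)·P(E,V).

P(Q|do(K)): backdoor, adjust for {E, V}.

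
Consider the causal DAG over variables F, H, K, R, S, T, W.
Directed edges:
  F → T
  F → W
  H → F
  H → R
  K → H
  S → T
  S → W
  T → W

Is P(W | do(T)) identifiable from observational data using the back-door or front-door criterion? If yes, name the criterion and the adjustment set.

desc(T)\{T}={W}; candidates ⊆ {F,H,K,R,S}.
size 0: {}; under {} T still reaches {F,H,K,R,S,W} ∋ W.
size 1: {F}, {H}, {K} …(+2); under {F} T still reaches {S,W} ∋ W.
{F,S}: T⊥W given {F,S} in G with T→· removed — back-door holds.
P(W|do(T)) = Σ_{F,S} P(W|T,F,S)·P(F,S).

P(W|do(T)): backdoor, adjust for {F, S}.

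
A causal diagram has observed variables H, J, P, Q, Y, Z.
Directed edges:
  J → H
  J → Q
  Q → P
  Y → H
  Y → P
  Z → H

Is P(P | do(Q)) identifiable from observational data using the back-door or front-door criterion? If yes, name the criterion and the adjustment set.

desc(Q)\{Q}={P}; candidates ⊆ {H,J,Y,Z}.
∅: Q⊥P given ∅ in G with Q→· removed — back-door holds.
P(P|do(Q)) = P(P|Q) — no adjustment needed.

P(P|do(Q)): backdoor, adjust for ∅.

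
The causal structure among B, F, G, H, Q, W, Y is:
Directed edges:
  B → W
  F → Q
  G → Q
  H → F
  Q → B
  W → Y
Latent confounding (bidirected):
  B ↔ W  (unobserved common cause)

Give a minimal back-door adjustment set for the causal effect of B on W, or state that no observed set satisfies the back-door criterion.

desc(B)\{B}={W,Y}; candidates ⊆ {F,G,H,Q}.
B↔W: latent back-door arc(s) into B.
size 0: {}; under {} B still reaches {F,G,H,Q,W,Y} ∋ W.
size 1: {F}, {G}, {H} …(+1); under {F} B still reaches {G,Q,W,Y} ∋ W.
size 2: {F,G}, {F,H}, {F,Q} …(+3); under {F,G} B still reaches {Q,W,Y} ∋ W.
B↔W cannot be blocked by any observed set — no back-door set.

B→W: no observed back-door set.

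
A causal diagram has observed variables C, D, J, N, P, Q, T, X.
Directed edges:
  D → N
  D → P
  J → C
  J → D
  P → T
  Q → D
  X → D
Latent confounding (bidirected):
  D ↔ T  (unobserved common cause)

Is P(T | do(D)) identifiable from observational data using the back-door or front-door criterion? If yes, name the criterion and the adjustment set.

desc(D)\{D}={N,P,T}; candidates ⊆ {C,J,Q,X}.
D↔T: latent back-door arc(s) into D.
size 0: {}; under {} D still reaches {C,J,Q,T,X} ∋ T.
size 1: {C}, {J}, {Q} …(+1); under {C} D still reaches {J,Q,T,X} ∋ T.
size 2: {C,J}, {C,Q}, {C,X} …(+3); under {C,J} D still reaches {Q,T,X} ∋ T.
D↔T cannot be blocked by any observed set — no back-door set.
{P}: (i) intercepts every directed D→T path; (ii) no back-door D→{P}; (iii) {D} blocks every back-door {P}→T. Front-door holds.
P(T|do(D)) = Σ_{P} P(P|D) Σ_{D'} P(T|P,D')P(D').

P(T|do(D)): frontdoor, adjust for {P}.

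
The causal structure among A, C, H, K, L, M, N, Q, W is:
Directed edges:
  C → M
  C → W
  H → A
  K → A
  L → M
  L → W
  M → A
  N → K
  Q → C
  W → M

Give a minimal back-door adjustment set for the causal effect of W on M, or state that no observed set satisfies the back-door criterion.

desc(W)\{W}={A,M}; candidates ⊆ {C,H,K,L,N,Q}.
size 0: {}; under {} W still reaches {A,C,L,M,Q} ∋ M.
size 1: {C}, {H}, {K} …(+3); under {C} W still reaches {A,L,M} ∋ M.
{C,L}: W⊥M given {C,L} in G with W→· removed — back-door holds.

W→M: minimal back-door set {C, L}.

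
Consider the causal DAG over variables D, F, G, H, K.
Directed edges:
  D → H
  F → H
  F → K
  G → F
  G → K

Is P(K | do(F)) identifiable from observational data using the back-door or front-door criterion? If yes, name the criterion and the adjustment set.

P(K|do(F)): backdoor, adjust for {G}.

desc(F)\{F}={H,K}; candidates ⊆ {D,G}.
size 0: {}; under {} F still reaches {G,K} ∋ K.
{G}: F⊥K given {G} in G with F→· removed — back-door holds.
P(K|do(F)) = Σ_{G} P(K|F,G)·P(G).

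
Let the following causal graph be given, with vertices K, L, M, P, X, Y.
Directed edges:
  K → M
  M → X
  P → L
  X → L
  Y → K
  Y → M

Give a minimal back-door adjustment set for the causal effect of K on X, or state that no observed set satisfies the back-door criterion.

K→X: minimal back-door set {Y}.

desc(K)\{K}={L,M,X}; candidates ⊆ {P,Y}.
size 0: {}; under {} K still reaches {L,M,X,Y} ∋ X.
{Y}: K⊥X given {Y} in G with K→· removed — back-door holds.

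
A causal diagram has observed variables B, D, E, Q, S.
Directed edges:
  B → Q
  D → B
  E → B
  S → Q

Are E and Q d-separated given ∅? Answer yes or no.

Bayes-Ball from E | ∅ reaches {B,Q}.
Q ∈ reach(E|∅) ⇒ E ⊥̸ Q | ∅.

No — E and Q are d-connected given ∅.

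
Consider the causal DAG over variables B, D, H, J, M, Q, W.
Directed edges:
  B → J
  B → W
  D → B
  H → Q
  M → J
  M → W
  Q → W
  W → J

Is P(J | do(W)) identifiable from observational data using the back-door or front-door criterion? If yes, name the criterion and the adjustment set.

P(J|do(W)): backdoor, adjust for {B, M}.

desc(W)\{W}={J}; candidates ⊆ {B,D,H,M,Q}.
size 0: {}; under {} W still reaches {B,D,H,J,M,Q} ∋ J.
size 1: {B}, {D}, {H} …(+2); under {B} W still reaches {H,J,M,Q} ∋ J.
{B,M}: W⊥J given {B,M} in G with W→· removed — back-door holds.
P(J|do(W)) = Σ_{B,M} P(J|W,B,M)·P(B,M).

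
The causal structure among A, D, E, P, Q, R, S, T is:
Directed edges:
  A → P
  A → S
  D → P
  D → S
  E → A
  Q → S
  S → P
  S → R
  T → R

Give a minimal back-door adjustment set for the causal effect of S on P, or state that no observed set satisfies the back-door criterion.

S→P: minimal back-door set {A, D}.

desc(S)\{S}={P,R}; candidates ⊆ {A,D,E,Q,T}.
size 0: {}; under {} S still reaches {A,D,E,P,Q} ∋ P.
size 1: {A}, {D}, {E} …(+2); under {A} S still reaches {D,P,Q} ∋ P.
{A,D}: S⊥P given {A,D} in G with S→· removed — back-door holds.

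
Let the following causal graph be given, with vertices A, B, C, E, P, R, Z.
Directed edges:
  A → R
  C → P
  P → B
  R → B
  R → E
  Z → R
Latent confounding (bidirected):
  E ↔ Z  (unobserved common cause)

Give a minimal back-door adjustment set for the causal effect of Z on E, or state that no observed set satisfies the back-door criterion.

Z→E: no observed back-door set.

desc(Z)\{Z}={B,E,R}; candidates ⊆ {A,C,P}.
Z↔E: latent back-door arc(s) into Z.
size 0: {}; under {} Z still reaches {E} ∋ E.
size 1: {A}, {C}, {P}; under {A} Z still reaches {E} ∋ E.
size 2: {A,C}, {A,P}, {C,P}; under {A,C} Z still reaches {E} ∋ E.
Z↔E cannot be blocked by any observed set — no back-door set.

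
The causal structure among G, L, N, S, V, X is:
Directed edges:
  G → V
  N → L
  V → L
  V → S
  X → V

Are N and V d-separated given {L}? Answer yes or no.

No — N and V are d-connected given {L}.

Bayes-Ball from N | {L} reaches {G,S,V,X}.
V ∈ reach(N|{L}) ⇒ N ⊥̸ V | {L}.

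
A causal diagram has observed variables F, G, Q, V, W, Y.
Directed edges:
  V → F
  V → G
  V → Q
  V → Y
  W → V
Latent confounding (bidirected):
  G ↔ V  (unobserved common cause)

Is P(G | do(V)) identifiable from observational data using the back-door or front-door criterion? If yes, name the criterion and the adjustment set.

desc(V)\{V}={F,G,Q,Y}; candidates ⊆ {W}.
V↔G: latent back-door arc(s) into V.
size 0: {}; under {} V still reaches {G,W} ∋ G.
size 1: {W}; under {W} V still reaches {G} ∋ G.
V↔G cannot be blocked by any observed set — no back-door set.
No mediator lies on a directed V→…→G path.
Neither criterion identifies P(G|do(V)) in this graph.

P(G|do(V)): not identifiable (no BD/FD set).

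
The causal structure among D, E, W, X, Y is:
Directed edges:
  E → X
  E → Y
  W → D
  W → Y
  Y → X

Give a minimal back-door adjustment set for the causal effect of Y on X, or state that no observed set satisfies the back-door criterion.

desc(Y)\{Y}={X}; candidates ⊆ {D,E,W}.
size 0: {}; under {} Y still reaches {D,E,W,X} ∋ X.
{E}: Y⊥X given {E} in G with Y→· removed — back-door holds.

Y→X: minimal back-door set {E}.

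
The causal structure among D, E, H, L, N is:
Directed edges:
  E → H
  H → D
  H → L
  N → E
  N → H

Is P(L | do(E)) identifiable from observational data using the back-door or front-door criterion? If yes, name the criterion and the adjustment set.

P(L|do(E)): backdoor, adjust for {N}.

desc(E)\{E}={D,H,L}; candidates ⊆ {N}.
size 0: {}; under {} E still reaches {D,H,L,N} ∋ L.
{N}: E⊥L given {N} in G with E→· removed — back-door holds.
P(L|do(E)) = Σ_{N} P(L|E,N)·P(N).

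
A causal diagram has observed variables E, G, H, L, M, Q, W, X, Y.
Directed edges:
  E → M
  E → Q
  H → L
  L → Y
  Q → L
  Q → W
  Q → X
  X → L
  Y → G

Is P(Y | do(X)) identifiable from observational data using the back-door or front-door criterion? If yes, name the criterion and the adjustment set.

P(Y|do(X)): backdoor, adjust for {Q}.

desc(X)\{X}={G,L,Y}; candidates ⊆ {E,H,M,Q,W}.
size 0: {}; under {} X still reaches {E,G,L,M,Q,W,Y} ∋ Y.
{Q}: X⊥Y given {Q} in G with X→· removed — back-door holds.
P(Y|do(X)) = Σ_{Q} P(Y|X,Q)·P(Q).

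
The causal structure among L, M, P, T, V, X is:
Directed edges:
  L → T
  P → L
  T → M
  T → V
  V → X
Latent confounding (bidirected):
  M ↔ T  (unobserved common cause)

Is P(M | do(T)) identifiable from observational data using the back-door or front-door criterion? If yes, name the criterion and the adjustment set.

P(M|do(T)): not identifiable (no BD/FD set).

desc(T)\{T}={M,V,X}; candidates ⊆ {L,P}.
T↔M: latent back-door arc(s) into T.
size 0: {}; under {} T still reaches {L,M,P} ∋ M.
size 1: {L}, {P}; under {L} T still reaches {M} ∋ M.
size 2: {L,P}; under {L,P} T still reaches {M} ∋ M.
T↔M cannot be blocked by any observed set — no back-door set.
No mediator lies on a directed T→…→M path.
Neither criterion identifies P(M|do(T)) in this graph.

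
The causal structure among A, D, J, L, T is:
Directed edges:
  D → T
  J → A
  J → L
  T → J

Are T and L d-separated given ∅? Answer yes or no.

No — T and L are d-connected given ∅.

Bayes-Ball from T | ∅ reaches {A,D,J,L}.
L ∈ reach(T|∅) ⇒ T ⊥̸ L | ∅.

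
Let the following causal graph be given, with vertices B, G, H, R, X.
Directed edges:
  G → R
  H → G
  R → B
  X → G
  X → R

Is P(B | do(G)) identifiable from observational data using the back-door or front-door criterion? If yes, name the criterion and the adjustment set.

desc(G)\{G}={B,R}; candidates ⊆ {H,X}.
size 0: {}; under {} G still reaches {B,H,R,X} ∋ B.
{X}: G⊥B given {X} in G with G→· removed — back-door holds.
P(B|do(G)) = Σ_{X} P(B|G,X)·P(X).

P(B|do(G)): backdoor, adjust for {X}.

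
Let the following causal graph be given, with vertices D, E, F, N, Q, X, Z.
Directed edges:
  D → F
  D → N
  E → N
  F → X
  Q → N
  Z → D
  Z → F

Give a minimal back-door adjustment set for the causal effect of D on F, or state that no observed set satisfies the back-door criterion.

D→F: minimal back-door set {Z}.

desc(D)\{D}={F,N,X}; candidates ⊆ {E,Q,Z}.
size 0: {}; under {} D still reaches {F,X,Z} ∋ F.
{Z}: D⊥F given {Z} in G with D→· removed — back-door holds.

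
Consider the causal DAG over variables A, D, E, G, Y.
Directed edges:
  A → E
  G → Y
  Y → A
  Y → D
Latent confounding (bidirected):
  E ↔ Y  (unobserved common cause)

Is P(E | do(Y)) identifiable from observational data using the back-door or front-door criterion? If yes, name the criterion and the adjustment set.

P(E|do(Y)): frontdoor, adjust for {A}.

desc(Y)\{Y}={A,D,E}; candidates ⊆ {G}.
Y↔E: latent back-door arc(s) into Y.
size 0: {}; under {} Y still reaches {E,G} ∋ E.
size 1: {G}; under {G} Y still reaches {E} ∋ E.
Y↔E cannot be blocked by any observed set — no back-door set.
{A}: (i) intercepts every directed Y→E path; (ii) no back-door Y→{A}; (iii) {Y} blocks every back-door {A}→E. Front-door holds.
P(E|do(Y)) = Σ_{A} P(A|Y) Σ_{Y'} P(E|A,Y')P(Y').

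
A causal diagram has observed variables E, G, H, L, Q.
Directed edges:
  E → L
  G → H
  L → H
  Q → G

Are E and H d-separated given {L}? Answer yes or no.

Yes — E ⊥ H | {L}.

Bayes-Ball from E | {L} reaches ∅.
H ∉ reach(E|{L}) ⇒ E ⊥ H | {L}.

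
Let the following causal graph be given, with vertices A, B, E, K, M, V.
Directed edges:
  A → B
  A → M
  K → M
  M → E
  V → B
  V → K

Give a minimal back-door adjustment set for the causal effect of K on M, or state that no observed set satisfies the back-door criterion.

desc(K)\{K}={E,M}; candidates ⊆ {A,B,V}.
∅: K⊥M given ∅ in G with K→· removed — back-door holds.

K→M: minimal back-door set ∅.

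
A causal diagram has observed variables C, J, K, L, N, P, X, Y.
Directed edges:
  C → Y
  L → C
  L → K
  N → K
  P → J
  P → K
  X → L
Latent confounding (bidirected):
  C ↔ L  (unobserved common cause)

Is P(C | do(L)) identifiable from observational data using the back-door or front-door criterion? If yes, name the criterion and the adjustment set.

desc(L)\{L}={C,K,Y}; candidates ⊆ {J,N,P,X}.
L↔C: latent back-door arc(s) into L.
size 0: {}; under {} L still reaches {C,X,Y} ∋ C.
size 1: {J}, {N}, {P} …(+1); under {J} L still reaches {C,X,Y} ∋ C.
size 2: {J,N}, {J,P}, {J,X} …(+3); under {J,N} L still reaches {C,X,Y} ∋ C.
L↔C cannot be blocked by any observed set — no back-door set.
No mediator lies on a directed L→…→C path.
Neither criterion identifies P(C|do(L)) in this graph.

P(C|do(L)): not identifiable (no BD/FD set).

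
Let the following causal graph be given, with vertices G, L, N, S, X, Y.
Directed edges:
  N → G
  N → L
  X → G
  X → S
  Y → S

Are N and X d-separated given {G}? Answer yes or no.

No — N and X are d-connected given {G}.

Bayes-Ball from N | {G} reaches {L,S,X}.
X ∈ reach(N|{G}) ⇒ N ⊥̸ X | {G}.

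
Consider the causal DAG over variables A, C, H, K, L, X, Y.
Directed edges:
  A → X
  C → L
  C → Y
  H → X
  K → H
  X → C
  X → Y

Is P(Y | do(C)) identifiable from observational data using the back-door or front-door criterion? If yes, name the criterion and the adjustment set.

P(Y|do(C)): backdoor, adjust for {X}.

desc(C)\{C}={L,Y}; candidates ⊆ {A,H,K,X}.
size 0: {}; under {} C still reaches {A,H,K,X,Y} ∋ Y.
{X}: C⊥Y given {X} in G with C→· removed — back-door holds.
P(Y|do(C)) = Σ_{X} P(Y|C,X)·P(X).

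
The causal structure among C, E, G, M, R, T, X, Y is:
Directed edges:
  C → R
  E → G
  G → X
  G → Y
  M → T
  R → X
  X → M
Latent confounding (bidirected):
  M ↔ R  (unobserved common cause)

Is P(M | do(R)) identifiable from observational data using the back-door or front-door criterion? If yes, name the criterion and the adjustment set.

P(M|do(R)): frontdoor, adjust for {X}.

desc(R)\{R}={M,T,X}; candidates ⊆ {C,E,G,Y}.
R↔M: latent back-door arc(s) into R.
size 0: {}; under {} R still reaches {C,M,T} ∋ M.
size 1: {C}, {E}, {G} …(+1); under {C} R still reaches {M,T} ∋ M.
size 2: {C,E}, {C,G}, {C,Y} …(+3); under {C,E} R still reaches {M,T} ∋ M.
R↔M cannot be blocked by any observed set — no back-door set.
{X}: (i) intercepts every directed R→M path; (ii) no back-door R→{X}; (iii) {R} blocks every back-door {X}→M. Front-door holds.
P(M|do(R)) = Σ_{X} P(X|R) Σ_{R'} P(M|X,R')P(R').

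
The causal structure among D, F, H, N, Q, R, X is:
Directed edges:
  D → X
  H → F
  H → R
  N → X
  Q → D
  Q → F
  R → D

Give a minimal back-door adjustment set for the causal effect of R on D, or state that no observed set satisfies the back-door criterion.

R→D: minimal back-door set ∅.

desc(R)\{R}={D,X}; candidates ⊆ {F,H,N,Q}.
∅: R⊥D given ∅ in G with R→· removed — back-door holds.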